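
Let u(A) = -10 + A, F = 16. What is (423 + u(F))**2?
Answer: 184041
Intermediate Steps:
(423 + u(F))**2 = (423 + (-10 + 16))**2 = (423 + 6)**2 = 429**2 = 184041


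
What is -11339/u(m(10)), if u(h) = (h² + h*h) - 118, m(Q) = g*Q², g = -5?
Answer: -493/21734 ≈ -0.022683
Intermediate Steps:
m(Q) = -5*Q²
u(h) = -118 + 2*h² (u(h) = (h² + h²) - 118 = 2*h² - 118 = -118 + 2*h²)
-11339/u(m(10)) = -11339/(-118 + 2*(-5*10²)²) = -11339/(-118 + 2*(-5*100)²) = -11339/(-118 + 2*(-500)²) = -11339/(-118 + 2*250000) = -11339/(-118 + 500000) = -11339/499882 = -11339*1/499882 = -493/21734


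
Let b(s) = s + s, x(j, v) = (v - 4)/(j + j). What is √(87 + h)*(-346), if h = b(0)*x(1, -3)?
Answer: -346*√87 ≈ -3227.3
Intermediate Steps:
x(j, v) = (-4 + v)/(2*j) (x(j, v) = (-4 + v)/((2*j)) = (-4 + v)*(1/(2*j)) = (-4 + v)/(2*j))
b(s) = 2*s
h = 0 (h = (2*0)*((½)*(-4 - 3)/1) = 0*((½)*1*(-7)) = 0*(-7/2) = 0)
√(87 + h)*(-346) = √(87 + 0)*(-346) = √87*(-346) = -346*√87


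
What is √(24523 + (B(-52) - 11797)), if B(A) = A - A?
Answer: 3*√1414 ≈ 112.81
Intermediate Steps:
B(A) = 0
√(24523 + (B(-52) - 11797)) = √(24523 + (0 - 11797)) = √(24523 - 11797) = √12726 = 3*√1414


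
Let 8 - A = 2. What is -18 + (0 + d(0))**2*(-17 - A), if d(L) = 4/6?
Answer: -254/9 ≈ -28.222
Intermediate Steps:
d(L) = 2/3 (d(L) = 4*(1/6) = 2/3)
A = 6 (A = 8 - 1*2 = 8 - 2 = 6)
-18 + (0 + d(0))**2*(-17 - A) = -18 + (0 + 2/3)**2*(-17 - 1*6) = -18 + (2/3)**2*(-17 - 6) = -18 + (4/9)*(-23) = -18 - 92/9 = -254/9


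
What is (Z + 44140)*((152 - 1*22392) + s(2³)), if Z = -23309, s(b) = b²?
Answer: -461948256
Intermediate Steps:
(Z + 44140)*((152 - 1*22392) + s(2³)) = (-23309 + 44140)*((152 - 1*22392) + (2³)²) = 20831*((152 - 22392) + 8²) = 20831*(-22240 + 64) = 20831*(-22176) = -461948256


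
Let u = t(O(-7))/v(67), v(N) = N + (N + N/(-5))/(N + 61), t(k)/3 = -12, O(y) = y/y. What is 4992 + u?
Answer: 53842944/10787 ≈ 4991.5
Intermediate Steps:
O(y) = 1
t(k) = -36 (t(k) = 3*(-12) = -36)
v(N) = N + 4*N/(5*(61 + N)) (v(N) = N + (N + N*(-⅕))/(61 + N) = N + (N - N/5)/(61 + N) = N + (4*N/5)/(61 + N) = N + 4*N/(5*(61 + N)))
u = -5760/10787 (u = -36*5*(61 + 67)/(67*(309 + 5*67)) = -36*640/(67*(309 + 335)) = -36/((⅕)*67*(1/128)*644) = -36/10787/160 = -36*160/10787 = -5760/10787 ≈ -0.53398)
4992 + u = 4992 - 5760/10787 = 53842944/10787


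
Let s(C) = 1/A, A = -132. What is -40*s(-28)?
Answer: 10/33 ≈ 0.30303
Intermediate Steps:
s(C) = -1/132 (s(C) = 1/(-132) = -1/132)
-40*s(-28) = -40*(-1/132) = 10/33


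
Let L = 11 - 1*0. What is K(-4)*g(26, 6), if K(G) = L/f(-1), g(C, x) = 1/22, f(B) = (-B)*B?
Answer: -½ ≈ -0.50000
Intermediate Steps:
f(B) = -B²
L = 11 (L = 11 + 0 = 11)
g(C, x) = 1/22
K(G) = -11 (K(G) = 11/((-1*(-1)²)) = 11/((-1*1)) = 11/(-1) = 11*(-1) = -11)
K(-4)*g(26, 6) = -11*1/22 = -½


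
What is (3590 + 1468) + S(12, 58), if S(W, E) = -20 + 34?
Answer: 5072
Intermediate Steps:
S(W, E) = 14
(3590 + 1468) + S(12, 58) = (3590 + 1468) + 14 = 5058 + 14 = 5072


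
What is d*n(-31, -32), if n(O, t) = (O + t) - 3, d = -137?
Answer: 9042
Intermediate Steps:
n(O, t) = -3 + O + t
d*n(-31, -32) = -137*(-3 - 31 - 32) = -137*(-66) = 9042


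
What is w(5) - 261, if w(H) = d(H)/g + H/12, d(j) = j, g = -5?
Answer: -3139/12 ≈ -261.58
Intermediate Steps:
w(H) = -7*H/60 (w(H) = H/(-5) + H/12 = H*(-⅕) + H*(1/12) = -H/5 + H/12 = -7*H/60)
w(5) - 261 = -7/60*5 - 261 = -7/12 - 261 = -3139/12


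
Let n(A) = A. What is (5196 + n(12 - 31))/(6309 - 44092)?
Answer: -5177/37783 ≈ -0.13702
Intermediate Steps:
(5196 + n(12 - 31))/(6309 - 44092) = (5196 + (12 - 31))/(6309 - 44092) = (5196 - 19)/(-37783) = 5177*(-1/37783) = -5177/37783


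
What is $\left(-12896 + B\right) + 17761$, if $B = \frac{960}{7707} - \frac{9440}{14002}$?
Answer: $\frac{87489907825}{17985569} \approx 4864.5$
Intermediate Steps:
$B = - \frac{9885360}{17985569}$ ($B = 960 \cdot \frac{1}{7707} - \frac{4720}{7001} = \frac{320}{2569} - \frac{4720}{7001} = - \frac{9885360}{17985569} \approx -0.54963$)
$\left(-12896 + B\right) + 17761 = \left(-12896 - \frac{9885360}{17985569}\right) + 17761 = - \frac{231951783184}{17985569} + 17761 = \frac{87489907825}{17985569}$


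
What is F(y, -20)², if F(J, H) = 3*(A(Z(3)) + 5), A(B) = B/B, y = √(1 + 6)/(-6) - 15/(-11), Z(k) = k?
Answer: 324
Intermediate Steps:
y = 15/11 - √7/6 (y = √7*(-⅙) - 15*(-1/11) = -√7/6 + 15/11 = 15/11 - √7/6 ≈ 0.92268)
A(B) = 1
F(J, H) = 18 (F(J, H) = 3*(1 + 5) = 3*6 = 18)
F(y, -20)² = 18² = 324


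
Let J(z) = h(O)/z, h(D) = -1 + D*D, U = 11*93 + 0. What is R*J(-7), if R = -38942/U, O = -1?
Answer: 0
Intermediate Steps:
U = 1023 (U = 1023 + 0 = 1023)
h(D) = -1 + D²
R = -38942/1023 ≈ -38.066
J(z) = 0 (J(z) = (-1 + (-1)²)/z = (-1 + 1)/z = 0/z = 0)
R*J(-7) = -38942/1023*0 = 0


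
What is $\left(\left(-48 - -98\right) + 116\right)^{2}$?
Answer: $27556$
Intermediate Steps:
$\left(\left(-48 - -98\right) + 116\right)^{2} = \left(\left(-48 + 98\right) + 116\right)^{2} = \left(50 + 116\right)^{2} = 166^{2} = 27556$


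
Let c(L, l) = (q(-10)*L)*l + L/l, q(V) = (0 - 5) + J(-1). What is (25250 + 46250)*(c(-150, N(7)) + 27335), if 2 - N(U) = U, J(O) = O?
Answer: 1634847500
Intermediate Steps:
q(V) = -6 (q(V) = (0 - 5) - 1 = -5 - 1 = -6)
N(U) = 2 - U
c(L, l) = L/l - 6*L*l (c(L, l) = (-6*L)*l + L/l = -6*L*l + L/l = L/l - 6*L*l)
(25250 + 46250)*(c(-150, N(7)) + 27335) = (25250 + 46250)*((-150/(2 - 1*7) - 6*(-150)*(2 - 1*7)) + 27335) = 71500*((-150/(2 - 7) - 6*(-150)*(2 - 7)) + 27335) = 71500*((-150/(-5) - 6*(-150)*(-5)) + 27335) = 71500*((-150*(-⅕) - 4500) + 27335) = 71500*((30 - 4500) + 27335) = 71500*(-4470 + 27335) = 71500*22865 = 1634847500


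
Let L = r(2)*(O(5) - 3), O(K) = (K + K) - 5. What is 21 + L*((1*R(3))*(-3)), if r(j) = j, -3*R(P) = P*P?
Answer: 57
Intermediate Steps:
R(P) = -P**2/3 (R(P) = -P*P/3 = -P**2/3)
O(K) = -5 + 2*K (O(K) = 2*K - 5 = -5 + 2*K)
L = 4 (L = 2*((-5 + 2*5) - 3) = 2*((-5 + 10) - 3) = 2*(5 - 3) = 2*2 = 4)
21 + L*((1*R(3))*(-3)) = 21 + 4*((1*(-1/3*3**2))*(-3)) = 21 + 4*((1*(-1/3*9))*(-3)) = 21 + 4*((1*(-3))*(-3)) = 21 + 4*(-3*(-3)) = 21 + 4*9 = 21 + 36 = 57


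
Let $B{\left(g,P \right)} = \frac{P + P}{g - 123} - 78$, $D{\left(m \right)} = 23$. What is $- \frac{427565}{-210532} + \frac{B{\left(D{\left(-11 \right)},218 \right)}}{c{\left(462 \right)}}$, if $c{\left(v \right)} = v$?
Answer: $\frac{45968269}{24812700} \approx 1.8526$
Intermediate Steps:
$B{\left(g,P \right)} = -78 + \frac{2 P}{-123 + g}$ ($B{\left(g,P \right)} = \frac{2 P}{-123 + g} - 78 = -78 + \frac{2 P}{-123 + g}$)
$- \frac{427565}{-210532} + \frac{B{\left(D{\left(-11 \right)},218 \right)}}{c{\left(462 \right)}} = - \frac{427565}{-210532} + \frac{2 \frac{1}{-123 + 23} \left(4797 + 218 - 897\right)}{462} = \left(-427565\right) \left(- \frac{1}{210532}\right) + \frac{2 \left(4797 + 218 - 897\right)}{-100} \cdot \frac{1}{462} = \frac{427565}{210532} + 2 \left(- \frac{1}{100}\right) 4118 \cdot \frac{1}{462} = \frac{427565}{210532} - \frac{2059}{11550} = \frac{45968269}{24812700}$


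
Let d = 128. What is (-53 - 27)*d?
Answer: -10240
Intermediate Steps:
(-53 - 27)*d = (-53 - 27)*128 = -80*128 = -10240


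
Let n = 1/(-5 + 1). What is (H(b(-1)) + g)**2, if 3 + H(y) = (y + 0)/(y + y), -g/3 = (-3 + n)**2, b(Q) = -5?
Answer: 299209/256 ≈ 1168.8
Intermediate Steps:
n = -1/4 (n = 1/(-4) = -1/4 ≈ -0.25000)
g = -507/16 (g = -3*(-3 - 1/4)**2 = -3*(-13/4)**2 = -3*169/16 = -507/16 ≈ -31.688)
H(y) = -5/2 (H(y) = -3 + (y + 0)/(y + y) = -3 + y/((2*y)) = -3 + y*(1/(2*y)) = -3 + 1/2 = -5/2)
(H(b(-1)) + g)**2 = (-5/2 - 507/16)**2 = (-547/16)**2 = 299209/256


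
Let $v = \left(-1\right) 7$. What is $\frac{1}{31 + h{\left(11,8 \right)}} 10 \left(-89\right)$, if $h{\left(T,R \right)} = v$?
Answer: $- \frac{445}{12} \approx -37.083$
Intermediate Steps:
$v = -7$
$h{\left(T,R \right)} = -7$
$\frac{1}{31 + h{\left(11,8 \right)}} 10 \left(-89\right) = \frac{1}{31 - 7} \cdot 10 \left(-89\right) = \frac{1}{24} \cdot 10 \left(-89\right) = \frac{5}{12} \left(-89\right) = - \frac{445}{12}$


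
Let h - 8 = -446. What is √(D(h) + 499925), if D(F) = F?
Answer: √499487 ≈ 706.74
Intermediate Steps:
h = -438 (h = 8 - 446 = -438)
√(D(h) + 499925) = √(-438 + 499925) = √499487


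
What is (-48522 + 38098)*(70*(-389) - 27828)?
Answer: 573924592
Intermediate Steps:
(-48522 + 38098)*(70*(-389) - 27828) = -10424*(-27230 - 27828) = -10424*(-55058) = 573924592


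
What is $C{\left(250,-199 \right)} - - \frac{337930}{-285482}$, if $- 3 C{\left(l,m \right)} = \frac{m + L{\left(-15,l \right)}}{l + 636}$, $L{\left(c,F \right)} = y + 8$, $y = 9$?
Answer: $- \frac{211565054}{189702789} \approx -1.1152$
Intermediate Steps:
$L{\left(c,F \right)} = 17$ ($L{\left(c,F \right)} = 9 + 8 = 17$)
$C{\left(l,m \right)} = - \frac{17 + m}{3 \left(636 + l\right)}$ ($C{\left(l,m \right)} = - \frac{\left(m + 17\right) \frac{1}{l + 636}}{3} = - \frac{\left(17 + m\right) \frac{1}{636 + l}}{3} = - \frac{\frac{1}{636 + l} \left(17 + m\right)}{3} = - \frac{17 + m}{3 \left(636 + l\right)}$)
$C{\left(250,-199 \right)} - - \frac{337930}{-285482} = \frac{-17 - -199}{3 \left(636 + 250\right)} - - \frac{337930}{-285482} = \frac{-17 + 199}{3 \cdot 886} - \left(-337930\right) \left(- \frac{1}{285482}\right) = \frac{1}{3} \cdot \frac{1}{886} \cdot 182 - \frac{168965}{142741} = \frac{91}{1329} - \frac{168965}{142741} = - \frac{211565054}{189702789}$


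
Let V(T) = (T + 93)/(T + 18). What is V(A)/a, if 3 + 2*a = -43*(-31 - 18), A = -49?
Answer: -11/8153 ≈ -0.0013492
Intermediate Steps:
V(T) = (93 + T)/(18 + T)
a = 1052 (a = -3/2 + (-43*(-31 - 18))/2 = -3/2 + (-43*(-49))/2 = -3/2 + (1/2)*2107 = -3/2 + 2107/2 = 1052)
V(A)/a = ((93 - 49)/(18 - 49))/1052 = (44/(-31))*(1/1052) = -1/31*44*(1/1052) = -44/31*1/1052 = -11/8153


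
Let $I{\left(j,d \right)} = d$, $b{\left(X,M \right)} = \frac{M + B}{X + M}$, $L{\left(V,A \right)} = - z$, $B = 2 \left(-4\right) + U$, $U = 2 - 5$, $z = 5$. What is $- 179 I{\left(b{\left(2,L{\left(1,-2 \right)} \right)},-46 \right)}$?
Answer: $8234$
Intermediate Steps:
$U = -3$
$B = -11$ ($B = 2 \left(-4\right) - 3 = -8 - 3 = -11$)
$L{\left(V,A \right)} = -5$ ($L{\left(V,A \right)} = \left(-1\right) 5 = -5$)
$b{\left(X,M \right)} = \frac{-11 + M}{M + X}$ ($b{\left(X,M \right)} = \frac{M - 11}{X + M} = \frac{-11 + M}{M + X}$)
$- 179 I{\left(b{\left(2,L{\left(1,-2 \right)} \right)},-46 \right)} = \left(-179\right) \left(-46\right) = 8234$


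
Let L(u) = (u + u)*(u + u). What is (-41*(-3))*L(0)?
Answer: 0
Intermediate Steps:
L(u) = 4*u² (L(u) = (2*u)*(2*u) = 4*u²)
(-41*(-3))*L(0) = (-41*(-3))*(4*0²) = 123*(4*0) = 123*0 = 0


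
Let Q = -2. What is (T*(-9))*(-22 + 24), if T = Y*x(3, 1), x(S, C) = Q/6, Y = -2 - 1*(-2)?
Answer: 0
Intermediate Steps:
Y = 0 (Y = -2 + 2 = 0)
x(S, C) = -1/3 (x(S, C) = -2/6 = -2*1/6 = -1/3)
T = 0 (T = 0*(-1/3) = 0)
(T*(-9))*(-22 + 24) = (0*(-9))*(-22 + 24) = 0*2 = 0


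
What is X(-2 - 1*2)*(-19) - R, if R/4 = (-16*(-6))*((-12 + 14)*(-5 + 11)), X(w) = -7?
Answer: -4475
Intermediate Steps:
R = 4608 (R = 4*((-16*(-6))*((-12 + 14)*(-5 + 11))) = 4*(96*(2*6)) = 4*(96*12) = 4*1152 = 4608)
X(-2 - 1*2)*(-19) - R = -7*(-19) - 1*4608 = 133 - 4608 = -4475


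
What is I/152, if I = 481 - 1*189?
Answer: 73/38 ≈ 1.9211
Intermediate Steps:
I = 292 (I = 481 - 189 = 292)
I/152 = 292/152 = 292*(1/152) = 73/38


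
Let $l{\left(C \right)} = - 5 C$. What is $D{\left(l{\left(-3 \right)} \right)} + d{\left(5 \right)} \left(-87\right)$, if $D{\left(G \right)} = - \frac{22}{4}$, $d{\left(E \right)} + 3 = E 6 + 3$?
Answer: $- \frac{5231}{2} \approx -2615.5$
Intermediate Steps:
$d{\left(E \right)} = 6 E$ ($d{\left(E \right)} = -3 + \left(E 6 + 3\right) = -3 + \left(6 E + 3\right) = -3 + \left(3 + 6 E\right) = 6 E$)
$D{\left(G \right)} = - \frac{11}{2}$ ($D{\left(G \right)} = \left(-22\right) \frac{1}{4} = - \frac{11}{2}$)
$D{\left(l{\left(-3 \right)} \right)} + d{\left(5 \right)} \left(-87\right) = - \frac{11}{2} + 6 \cdot 5 \left(-87\right) = - \frac{11}{2} + 30 \left(-87\right) = - \frac{11}{2} - 2610 = - \frac{5231}{2}$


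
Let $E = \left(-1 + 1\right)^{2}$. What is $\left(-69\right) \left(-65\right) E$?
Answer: $0$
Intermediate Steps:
$E = 0$ ($E = 0^{2} = 0$)
$\left(-69\right) \left(-65\right) E = \left(-69\right) \left(-65\right) 0 = 4485 \cdot 0 = 0$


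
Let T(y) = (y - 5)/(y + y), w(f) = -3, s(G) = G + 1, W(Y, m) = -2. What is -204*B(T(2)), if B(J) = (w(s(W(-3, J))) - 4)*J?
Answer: -1071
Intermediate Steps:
s(G) = 1 + G
T(y) = (-5 + y)/(2*y) (T(y) = (-5 + y)/((2*y)) = (-5 + y)*(1/(2*y)) = (-5 + y)/(2*y))
B(J) = -7*J (B(J) = (-3 - 4)*J = -7*J)
-204*B(T(2)) = -(-1428)*(1/2)*(-5 + 2)/2 = -(-1428)*(1/2)*(1/2)*(-3) = -(-1428)*(-3)/4 = -204*21/4 = -1071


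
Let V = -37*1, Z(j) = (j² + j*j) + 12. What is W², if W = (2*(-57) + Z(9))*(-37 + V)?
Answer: 19713600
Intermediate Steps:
Z(j) = 12 + 2*j² (Z(j) = (j² + j²) + 12 = 2*j² + 12 = 12 + 2*j²)
V = -37
W = -4440 (W = (2*(-57) + (12 + 2*9²))*(-37 - 37) = (-114 + (12 + 2*81))*(-74) = (-114 + (12 + 162))*(-74) = (-114 + 174)*(-74) = 60*(-74) = -4440)
W² = (-4440)² = 19713600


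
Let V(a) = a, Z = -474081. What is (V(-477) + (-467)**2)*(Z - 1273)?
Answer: -103442734648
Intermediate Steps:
(V(-477) + (-467)**2)*(Z - 1273) = (-477 + (-467)**2)*(-474081 - 1273) = (-477 + 218089)*(-475354) = 217612*(-475354) = -103442734648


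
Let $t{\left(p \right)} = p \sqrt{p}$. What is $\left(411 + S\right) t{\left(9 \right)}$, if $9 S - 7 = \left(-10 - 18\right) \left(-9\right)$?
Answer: $11874$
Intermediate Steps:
$t{\left(p \right)} = p^{\frac{3}{2}}$
$S = \frac{259}{9}$ ($S = \frac{7}{9} + \frac{\left(-10 - 18\right) \left(-9\right)}{9} = \frac{7}{9} + \frac{\left(-28\right) \left(-9\right)}{9} = \frac{7}{9} + \frac{1}{9} \cdot 252 = \frac{7}{9} + 28 = \frac{259}{9} \approx 28.778$)
$\left(411 + S\right) t{\left(9 \right)} = \left(411 + \frac{259}{9}\right) 9^{\frac{3}{2}} = \frac{3958}{9} \cdot 27 = 11874$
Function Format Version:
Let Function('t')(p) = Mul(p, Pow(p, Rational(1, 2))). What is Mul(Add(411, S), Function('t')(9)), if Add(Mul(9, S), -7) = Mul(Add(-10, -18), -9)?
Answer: 11874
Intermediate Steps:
Function('t')(p) = Pow(p, Rational(3, 2))
S = Rational(259, 9) (S = Add(Rational(7, 9), Mul(Rational(1, 9), Mul(Add(-10, -18), -9))) = Add(Rational(7, 9), Mul(Rational(1, 9), Mul(-28, -9))) = Add(Rational(7, 9), Mul(Rational(1, 9), 252)) = Add(Rational(7, 9), 28) = Rational(259, 9) ≈ 28.778)
Mul(Add(411, S), Function('t')(9)) = Mul(Add(411, Rational(259, 9)), Pow(9, Rational(3, 2))) = Mul(Rational(3958, 9), 27) = 11874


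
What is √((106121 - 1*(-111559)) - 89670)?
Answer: √128010 ≈ 357.78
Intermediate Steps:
√((106121 - 1*(-111559)) - 89670) = √((106121 + 111559) - 89670) = √(217680 - 89670) = √128010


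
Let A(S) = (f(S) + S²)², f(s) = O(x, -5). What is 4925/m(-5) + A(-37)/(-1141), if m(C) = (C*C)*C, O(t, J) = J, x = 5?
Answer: -9527257/5705 ≈ -1670.0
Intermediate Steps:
f(s) = -5
m(C) = C³ (m(C) = C²*C = C³)
A(S) = (-5 + S²)²
4925/m(-5) + A(-37)/(-1141) = 4925/((-5)³) + (-5 + (-37)²)²/(-1141) = 4925/(-125) + (-5 + 1369)²*(-1/1141) = 4925*(-1/125) + 1364²*(-1/1141) = -197/5 + 1860496*(-1/1141) = -197/5 - 1860496/1141 = -9527257/5705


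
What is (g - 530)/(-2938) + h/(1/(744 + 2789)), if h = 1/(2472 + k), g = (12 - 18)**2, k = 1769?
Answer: 479808/479233 ≈ 1.0012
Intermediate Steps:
g = 36 (g = (-6)**2 = 36)
h = 1/4241 (h = 1/(2472 + 1769) = 1/4241 ≈ 0.00023579)
(g - 530)/(-2938) + h/(1/(744 + 2789)) = (36 - 530)/(-2938) + 1/(4241*(1/(744 + 2789))) = -494*(-1/2938) + 1/(4241*(1/3533)) = 19/113 + 1/(4241*(1/3533)) = 19/113 + (1/4241)*3533 = 19/113 + 3533/4241 = 479808/479233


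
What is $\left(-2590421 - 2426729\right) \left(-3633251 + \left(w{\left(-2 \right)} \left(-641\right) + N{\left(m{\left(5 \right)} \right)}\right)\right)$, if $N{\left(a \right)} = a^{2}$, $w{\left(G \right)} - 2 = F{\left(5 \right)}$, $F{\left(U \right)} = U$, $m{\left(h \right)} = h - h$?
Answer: $18251077206700$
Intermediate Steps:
$m{\left(h \right)} = 0$
$w{\left(G \right)} = 7$ ($w{\left(G \right)} = 2 + 5 = 7$)
$\left(-2590421 - 2426729\right) \left(-3633251 + \left(w{\left(-2 \right)} \left(-641\right) + N{\left(m{\left(5 \right)} \right)}\right)\right) = \left(-2590421 - 2426729\right) \left(-3633251 + \left(7 \left(-641\right) + 0^{2}\right)\right) = - 5017150 \left(-3633251 + \left(-4487 + 0\right)\right) = - 5017150 \left(-3633251 - 4487\right) = \left(-5017150\right) \left(-3637738\right) = 18251077206700$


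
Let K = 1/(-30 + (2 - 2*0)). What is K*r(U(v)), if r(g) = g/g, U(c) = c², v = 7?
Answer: -1/28 ≈ -0.035714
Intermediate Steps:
r(g) = 1
K = -1/28 (K = 1/(-30 + (2 + 0)) = 1/(-30 + 2) = 1/(-28) = -1/28 ≈ -0.035714)
K*r(U(v)) = -1/28*1 = -1/28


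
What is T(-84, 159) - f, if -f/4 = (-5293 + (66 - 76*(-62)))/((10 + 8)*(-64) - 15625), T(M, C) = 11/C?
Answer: 512087/2667543 ≈ 0.19197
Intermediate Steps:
f = -2060/16777 (f = -4*(-5293 + (66 - 76*(-62)))/((10 + 8)*(-64) - 15625) = -4*(-5293 + (66 + 4712))/(18*(-64) - 15625) = -4*(-5293 + 4778)/(-1152 - 15625) = -(-2060)/(-16777) = -(-2060)*(-1)/16777 = -4*515/16777 = -2060/16777 ≈ -0.12279)
T(-84, 159) - f = 11/159 - 1*(-2060/16777) = 11*(1/159) + 2060/16777 = 11/159 + 2060/16777 = 512087/2667543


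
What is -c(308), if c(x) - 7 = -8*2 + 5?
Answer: 4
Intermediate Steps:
c(x) = -4 (c(x) = 7 + (-8*2 + 5) = 7 + (-16 + 5) = 7 - 11 = -4)
-c(308) = -1*(-4) = 4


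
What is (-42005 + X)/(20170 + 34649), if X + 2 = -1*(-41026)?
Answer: -109/6091 ≈ -0.017895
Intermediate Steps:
X = 41024 (X = -2 - 1*(-41026) = -2 + 41026 = 41024)
(-42005 + X)/(20170 + 34649) = (-42005 + 41024)/(20170 + 34649) = -981/54819 = -981*1/54819 = -109/6091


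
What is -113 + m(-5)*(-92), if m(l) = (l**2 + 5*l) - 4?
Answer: 255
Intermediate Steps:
m(l) = -4 + l**2 + 5*l
-113 + m(-5)*(-92) = -113 + (-4 + (-5)**2 + 5*(-5))*(-92) = -113 + (-4 + 25 - 25)*(-92) = -113 - 4*(-92) = -113 + 368 = 255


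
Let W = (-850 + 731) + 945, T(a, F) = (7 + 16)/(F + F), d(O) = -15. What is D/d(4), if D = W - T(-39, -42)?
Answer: -69407/1260 ≈ -55.085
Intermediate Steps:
T(a, F) = 23/(2*F) (T(a, F) = 23/((2*F)) = 23*(1/(2*F)) = 23/(2*F))
W = 826 (W = -119 + 945 = 826)
D = 69407/84 (D = 826 - 23/(2*(-42)) = 826 - 23*(-1)/(2*42) = 826 - 1*(-23/84) = 826 + 23/84 = 69407/84 ≈ 826.27)
D/d(4) = (69407/84)/(-15) = (69407/84)*(-1/15) = -69407/1260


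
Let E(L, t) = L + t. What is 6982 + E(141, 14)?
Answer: 7137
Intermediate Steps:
6982 + E(141, 14) = 6982 + (141 + 14) = 6982 + 155 = 7137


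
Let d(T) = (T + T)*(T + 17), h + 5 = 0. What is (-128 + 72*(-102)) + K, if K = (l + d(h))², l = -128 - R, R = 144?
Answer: 146192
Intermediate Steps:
h = -5 (h = -5 + 0 = -5)
d(T) = 2*T*(17 + T) (d(T) = (2*T)*(17 + T) = 2*T*(17 + T))
l = -272 (l = -128 - 1*144 = -128 - 144 = -272)
K = 153664 (K = (-272 + 2*(-5)*(17 - 5))² = (-272 + 2*(-5)*12)² = (-272 - 120)² = (-392)² = 153664)
(-128 + 72*(-102)) + K = (-128 + 72*(-102)) + 153664 = (-128 - 7344) + 153664 = -7472 + 153664 = 146192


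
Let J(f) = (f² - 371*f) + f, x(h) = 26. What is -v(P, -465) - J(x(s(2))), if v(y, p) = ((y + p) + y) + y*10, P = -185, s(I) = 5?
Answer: 11629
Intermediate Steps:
v(y, p) = p + 12*y (v(y, p) = ((p + y) + y) + 10*y = (p + 2*y) + 10*y = p + 12*y)
J(f) = f² - 370*f
-v(P, -465) - J(x(s(2))) = -(-465 + 12*(-185)) - 26*(-370 + 26) = -(-465 - 2220) - 26*(-344) = -1*(-2685) - 1*(-8944) = 2685 + 8944 = 11629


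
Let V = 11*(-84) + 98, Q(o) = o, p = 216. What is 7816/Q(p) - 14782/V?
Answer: 603058/11151 ≈ 54.081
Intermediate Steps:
V = -826 (V = -924 + 98 = -826)
7816/Q(p) - 14782/V = 7816/216 - 14782/(-826) = 7816*(1/216) - 14782*(-1/826) = 977/27 + 7391/413 = 603058/11151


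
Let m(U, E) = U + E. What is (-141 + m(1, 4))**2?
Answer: 18496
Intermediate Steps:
m(U, E) = E + U
(-141 + m(1, 4))**2 = (-141 + (4 + 1))**2 = (-141 + 5)**2 = (-136)**2 = 18496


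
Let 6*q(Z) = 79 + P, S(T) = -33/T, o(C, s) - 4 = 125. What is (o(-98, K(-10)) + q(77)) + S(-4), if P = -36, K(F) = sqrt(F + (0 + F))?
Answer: 1733/12 ≈ 144.42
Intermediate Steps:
K(F) = sqrt(2)*sqrt(F) (K(F) = sqrt(F + F) = sqrt(2*F) = sqrt(2)*sqrt(F))
o(C, s) = 129 (o(C, s) = 4 + 125 = 129)
q(Z) = 43/6 (q(Z) = (79 - 36)/6 = (1/6)*43 = 43/6)
(o(-98, K(-10)) + q(77)) + S(-4) = (129 + 43/6) - 33/(-4) = 817/6 - 33*(-1/4) = 817/6 + 33/4 = 1733/12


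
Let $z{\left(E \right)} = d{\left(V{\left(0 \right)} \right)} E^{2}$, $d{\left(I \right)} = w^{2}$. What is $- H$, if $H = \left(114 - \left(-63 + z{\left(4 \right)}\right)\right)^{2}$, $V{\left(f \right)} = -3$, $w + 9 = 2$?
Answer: $-368449$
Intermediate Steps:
$w = -7$ ($w = -9 + 2 = -7$)
$d{\left(I \right)} = 49$ ($d{\left(I \right)} = \left(-7\right)^{2} = 49$)
$z{\left(E \right)} = 49 E^{2}$
$H = 368449$ ($H = \left(114 + \left(63 - 49 \cdot 4^{2}\right)\right)^{2} = \left(114 + \left(63 - 49 \cdot 16\right)\right)^{2} = \left(114 + \left(63 - 784\right)\right)^{2} = \left(114 - 721\right)^{2} = \left(-607\right)^{2} = 368449$)
$- H = \left(-1\right) 368449 = -368449$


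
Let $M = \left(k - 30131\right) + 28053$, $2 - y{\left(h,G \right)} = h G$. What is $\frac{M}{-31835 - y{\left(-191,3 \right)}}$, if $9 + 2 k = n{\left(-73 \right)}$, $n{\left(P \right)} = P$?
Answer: $\frac{2119}{32410} \approx 0.065381$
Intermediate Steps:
$k = -41$ ($k = - \frac{9}{2} + \frac{1}{2} \left(-73\right) = - \frac{9}{2} - \frac{73}{2} = -41$)
$y{\left(h,G \right)} = 2 - G h$ ($y{\left(h,G \right)} = 2 - h G = 2 - G h$)
$M = -2119$ ($M = \left(-41 - 30131\right) + 28053 = -30172 + 28053 = -2119$)
$\frac{M}{-31835 - y{\left(-191,3 \right)}} = - \frac{2119}{-31835 - \left(2 - 3 \left(-191\right)\right)} = - \frac{2119}{-31835 - \left(2 + 573\right)} = - \frac{2119}{-31835 - 575} = - \frac{2119}{-32410} = \left(-2119\right) \left(- \frac{1}{32410}\right) = \frac{2119}{32410}$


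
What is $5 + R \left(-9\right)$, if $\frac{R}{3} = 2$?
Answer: $-49$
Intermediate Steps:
$R = 6$ ($R = 3 \cdot 2 = 6$)
$5 + R \left(-9\right) = 5 + 6 \left(-9\right) = 5 - 54 = -49$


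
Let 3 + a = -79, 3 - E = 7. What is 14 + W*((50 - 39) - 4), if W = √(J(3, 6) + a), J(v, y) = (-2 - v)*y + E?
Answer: 14 + 14*I*√29 ≈ 14.0 + 75.392*I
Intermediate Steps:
E = -4 (E = 3 - 1*7 = 3 - 7 = -4)
a = -82 (a = -3 - 79 = -82)
J(v, y) = -4 + y*(-2 - v) (J(v, y) = (-2 - v)*y - 4 = y*(-2 - v) - 4 = -4 + y*(-2 - v))
W = 2*I*√29 (W = √((-4 - 2*6 - 1*3*6) - 82) = √((-4 - 12 - 18) - 82) = √(-34 - 82) = √(-116) = 2*I*√29 ≈ 10.77*I)
14 + W*((50 - 39) - 4) = 14 + (2*I*√29)*((50 - 39) - 4) = 14 + (2*I*√29)*(11 - 4) = 14 + (2*I*√29)*7 = 14 + 14*I*√29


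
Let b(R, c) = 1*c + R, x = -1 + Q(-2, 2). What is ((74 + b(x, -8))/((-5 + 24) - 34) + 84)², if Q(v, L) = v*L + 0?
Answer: 1437601/225 ≈ 6389.3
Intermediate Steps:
Q(v, L) = L*v (Q(v, L) = L*v + 0 = L*v)
x = -5 (x = -1 + 2*(-2) = -1 - 4 = -5)
b(R, c) = R + c (b(R, c) = c + R = R + c)
((74 + b(x, -8))/((-5 + 24) - 34) + 84)² = ((74 + (-5 - 8))/((-5 + 24) - 34) + 84)² = ((74 - 13)/(19 - 34) + 84)² = (61/(-15) + 84)² = (61*(-1/15) + 84)² = (-61/15 + 84)² = (1199/15)² = 1437601/225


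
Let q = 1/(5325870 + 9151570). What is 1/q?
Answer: 14477440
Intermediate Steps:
q = 1/14477440 ≈ 6.9073e-8
1/q = 1/(1/14477440) = 14477440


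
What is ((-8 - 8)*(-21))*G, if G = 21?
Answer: 7056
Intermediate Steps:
((-8 - 8)*(-21))*G = ((-8 - 8)*(-21))*21 = -16*(-21)*21 = 336*21 = 7056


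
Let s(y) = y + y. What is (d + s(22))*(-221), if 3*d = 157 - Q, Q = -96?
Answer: -85085/3 ≈ -28362.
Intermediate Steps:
s(y) = 2*y
d = 253/3 (d = (157 - 1*(-96))/3 = (157 + 96)/3 = (⅓)*253 = 253/3 ≈ 84.333)
(d + s(22))*(-221) = (253/3 + 2*22)*(-221) = (253/3 + 44)*(-221) = (385/3)*(-221) = -85085/3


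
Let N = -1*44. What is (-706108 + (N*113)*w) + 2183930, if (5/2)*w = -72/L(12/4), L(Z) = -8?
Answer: 7299614/5 ≈ 1.4599e+6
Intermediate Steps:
N = -44
w = 18/5 (w = 2*(-72/(-8))/5 = 2*(-72*(-⅛))/5 = (⅖)*9 = 18/5 ≈ 3.6000)
(-706108 + (N*113)*w) + 2183930 = (-706108 - 44*113*(18/5)) + 2183930 = (-706108 - 4972*18/5) + 2183930 = (-706108 - 89496/5) + 2183930 = -3620036/5 + 2183930 = 7299614/5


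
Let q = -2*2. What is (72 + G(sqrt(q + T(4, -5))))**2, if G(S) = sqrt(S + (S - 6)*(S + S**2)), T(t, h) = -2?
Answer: (72 + 6**(1/4)*sqrt(-11*I + 5*sqrt(6)))**2 ≈ 6067.9 - 354.11*I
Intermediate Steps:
q = -4
G(S) = sqrt(S + (-6 + S)*(S + S**2))
(72 + G(sqrt(q + T(4, -5))))**2 = (72 + sqrt(sqrt(-4 - 2)*(-5 + (sqrt(-4 - 2))**2 - 5*sqrt(-4 - 2))))**2 = (72 + sqrt(sqrt(-6)*(-5 + (sqrt(-6))**2 - 5*I*sqrt(6))))**2 = (72 + sqrt((I*sqrt(6))*(-5 + (I*sqrt(6))**2 - 5*I*sqrt(6))))**2 = (72 + sqrt((I*sqrt(6))*(-5 - 6 - 5*I*sqrt(6))))**2 = (72 + sqrt((I*sqrt(6))*(-11 - 5*I*sqrt(6))))**2 = (72 + sqrt(I*sqrt(6)*(-11 - 5*I*sqrt(6))))**2 = (72 + 6**(1/4)*sqrt(I*(-11 - 5*I*sqrt(6))))**2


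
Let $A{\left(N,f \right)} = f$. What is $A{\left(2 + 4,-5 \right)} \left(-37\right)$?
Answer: $185$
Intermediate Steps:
$A{\left(2 + 4,-5 \right)} \left(-37\right) = \left(-5\right) \left(-37\right) = 185$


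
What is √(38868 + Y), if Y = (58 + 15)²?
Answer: √44197 ≈ 210.23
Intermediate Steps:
Y = 5329 (Y = 73² = 5329)
√(38868 + Y) = √(38868 + 5329) = √44197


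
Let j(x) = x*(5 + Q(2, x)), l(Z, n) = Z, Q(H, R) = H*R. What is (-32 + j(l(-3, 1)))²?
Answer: 841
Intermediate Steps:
j(x) = x*(5 + 2*x)
(-32 + j(l(-3, 1)))² = (-32 - 3*(5 + 2*(-3)))² = (-32 - 3*(5 - 6))² = (-32 - 3*(-1))² = (-32 + 3)² = (-29)² = 841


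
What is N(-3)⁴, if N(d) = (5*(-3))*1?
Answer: 50625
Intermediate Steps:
N(d) = -15 (N(d) = -15*1 = -15)
N(-3)⁴ = (-15)⁴ = 50625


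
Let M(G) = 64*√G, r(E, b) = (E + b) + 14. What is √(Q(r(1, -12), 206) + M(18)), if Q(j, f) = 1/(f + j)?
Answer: √(209 + 8386752*√2)/209 ≈ 16.478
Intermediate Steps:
r(E, b) = 14 + E + b
√(Q(r(1, -12), 206) + M(18)) = √(1/(206 + (14 + 1 - 12)) + 64*√18) = √(1/(206 + 3) + 64*(3*√2)) = √(1/209 + 192*√2)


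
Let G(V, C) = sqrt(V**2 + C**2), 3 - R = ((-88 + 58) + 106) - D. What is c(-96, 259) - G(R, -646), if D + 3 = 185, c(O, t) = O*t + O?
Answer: -24960 - sqrt(429197) ≈ -25615.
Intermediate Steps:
c(O, t) = O + O*t
D = 182 (D = -3 + 185 = 182)
R = 109 (R = 3 - (((-88 + 58) + 106) - 1*182) = 3 - ((-30 + 106) - 182) = 3 - (76 - 182) = 3 - 1*(-106) = 3 + 106 = 109)
G(V, C) = sqrt(C**2 + V**2)
c(-96, 259) - G(R, -646) = -96*(1 + 259) - sqrt((-646)**2 + 109**2) = -96*260 - sqrt(417316 + 11881) = -24960 - sqrt(429197)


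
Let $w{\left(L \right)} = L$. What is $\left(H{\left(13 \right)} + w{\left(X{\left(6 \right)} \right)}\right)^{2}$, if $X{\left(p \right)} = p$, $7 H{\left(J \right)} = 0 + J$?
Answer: $\frac{3025}{49} \approx 61.735$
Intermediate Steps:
$H{\left(J \right)} = \frac{J}{7}$ ($H{\left(J \right)} = \frac{0 + J}{7} = \frac{J}{7}$)
$\left(H{\left(13 \right)} + w{\left(X{\left(6 \right)} \right)}\right)^{2} = \left(\frac{1}{7} \cdot 13 + 6\right)^{2} = \left(\frac{13}{7} + 6\right)^{2} = \left(\frac{55}{7}\right)^{2} = \frac{3025}{49}$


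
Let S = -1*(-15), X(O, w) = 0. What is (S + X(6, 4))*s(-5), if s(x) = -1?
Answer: -15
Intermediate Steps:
S = 15
(S + X(6, 4))*s(-5) = (15 + 0)*(-1) = 15*(-1) = -15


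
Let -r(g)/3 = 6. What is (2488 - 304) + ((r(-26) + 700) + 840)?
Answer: 3706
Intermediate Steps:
r(g) = -18 (r(g) = -3*6 = -18)
(2488 - 304) + ((r(-26) + 700) + 840) = (2488 - 304) + ((-18 + 700) + 840) = 2184 + (682 + 840) = 2184 + 1522 = 3706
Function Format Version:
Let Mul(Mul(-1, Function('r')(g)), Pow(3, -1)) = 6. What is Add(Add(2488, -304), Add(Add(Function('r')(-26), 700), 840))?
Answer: 3706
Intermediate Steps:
Function('r')(g) = -18 (Function('r')(g) = Mul(-3, 6) = -18)
Add(Add(2488, -304), Add(Add(Function('r')(-26), 700), 840)) = Add(Add(2488, -304), Add(Add(-18, 700), 840)) = Add(2184, Add(682, 840)) = Add(2184, 1522) = 3706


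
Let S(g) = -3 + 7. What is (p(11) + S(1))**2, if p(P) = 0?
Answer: 16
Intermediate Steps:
S(g) = 4
(p(11) + S(1))**2 = (0 + 4)**2 = 4**2 = 16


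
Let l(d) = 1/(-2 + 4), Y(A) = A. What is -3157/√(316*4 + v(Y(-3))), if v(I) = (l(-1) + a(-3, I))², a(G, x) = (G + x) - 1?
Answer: -574*√209/95 ≈ -87.350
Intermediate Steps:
a(G, x) = -1 + G + x
l(d) = ½ (l(d) = 1/2 = ½)
v(I) = (-7/2 + I)² (v(I) = (½ + (-1 - 3 + I))² = (½ + (-4 + I))² = (-7/2 + I)²)
-3157/√(316*4 + v(Y(-3))) = -3157/√(316*4 + (7 - 2*(-3))²/4) = -3157/√(1264 + (7 + 6)²/4) = -3157/√(1264 + (¼)*13²) = -3157/√(1264 + (¼)*169) = -3157/√(1264 + 169/4) = -3157*2*√209/1045 = -574*√209/95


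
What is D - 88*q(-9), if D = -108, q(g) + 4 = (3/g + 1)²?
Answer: 1844/9 ≈ 204.89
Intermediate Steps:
q(g) = -4 + (1 + 3/g)² (q(g) = -4 + (3/g + 1)² = -4 + (1 + 3/g)²)
D - 88*q(-9) = -108 - 88*(-4 + (3 - 9)²/(-9)²) = -108 - 88*(-4 + (1/81)*(-6)²) = -108 - 88*(-4 + (1/81)*36) = -108 - 88*(-4 + 4/9) = -108 - 88*(-32/9) = -108 + 2816/9 = 1844/9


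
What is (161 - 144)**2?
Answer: 289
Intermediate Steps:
(161 - 144)**2 = 17**2 = 289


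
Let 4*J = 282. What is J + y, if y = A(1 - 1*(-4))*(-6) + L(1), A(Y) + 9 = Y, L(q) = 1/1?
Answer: 191/2 ≈ 95.500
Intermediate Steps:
L(q) = 1
J = 141/2 (J = (¼)*282 = 141/2 ≈ 70.500)
A(Y) = -9 + Y
y = 25 (y = (-9 + (1 - 1*(-4)))*(-6) + 1 = (-9 + (1 + 4))*(-6) + 1 = (-9 + 5)*(-6) + 1 = -4*(-6) + 1 = 24 + 1 = 25)
J + y = 141/2 + 25 = 191/2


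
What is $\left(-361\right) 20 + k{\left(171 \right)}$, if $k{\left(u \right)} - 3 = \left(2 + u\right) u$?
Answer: $22366$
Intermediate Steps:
$k{\left(u \right)} = 3 + u \left(2 + u\right)$ ($k{\left(u \right)} = 3 + \left(2 + u\right) u = 3 + u \left(2 + u\right)$)
$\left(-361\right) 20 + k{\left(171 \right)} = \left(-361\right) 20 + \left(3 + 171^{2} + 2 \cdot 171\right) = -7220 + \left(3 + 29241 + 342\right) = -7220 + 29586 = 22366$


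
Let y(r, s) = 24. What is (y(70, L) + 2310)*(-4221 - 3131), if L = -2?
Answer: -17159568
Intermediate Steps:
(y(70, L) + 2310)*(-4221 - 3131) = (24 + 2310)*(-4221 - 3131) = 2334*(-7352) = -17159568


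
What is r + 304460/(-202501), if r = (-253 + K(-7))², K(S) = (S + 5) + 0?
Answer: 1012871005/15577 ≈ 65024.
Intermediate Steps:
K(S) = 5 + S (K(S) = (5 + S) + 0 = 5 + S)
r = 65025 (r = (-253 + (5 - 7))² = (-253 - 2)² = (-255)² = 65025)
r + 304460/(-202501) = 65025 + 304460/(-202501) = 65025 + 304460*(-1/202501) = 65025 - 23420/15577 = 1012871005/15577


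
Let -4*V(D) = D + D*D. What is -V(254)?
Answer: 32385/2 ≈ 16193.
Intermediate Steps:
V(D) = -D/4 - D²/4 (V(D) = -(D + D*D)/4 = -(D + D²)/4 = -D/4 - D²/4)
-V(254) = -(-1)*254*(1 + 254)/4 = -(-1)*254*255/4 = -1*(-32385/2) = 32385/2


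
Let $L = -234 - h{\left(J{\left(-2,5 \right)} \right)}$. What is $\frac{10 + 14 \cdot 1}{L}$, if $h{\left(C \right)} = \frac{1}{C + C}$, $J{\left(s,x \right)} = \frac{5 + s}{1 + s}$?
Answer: $- \frac{144}{1403} \approx -0.10264$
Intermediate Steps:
$J{\left(s,x \right)} = \frac{5 + s}{1 + s}$
$h{\left(C \right)} = \frac{1}{2 C}$
$L = - \frac{1403}{6}$ ($L = -234 - \frac{1}{2 \frac{5 - 2}{1 - 2}} = -234 - \frac{1}{2 \frac{1}{-1} \cdot 3} = -234 - \frac{1}{2 \left(\left(-1\right) 3\right)} = -234 - \frac{1}{2 \left(-3\right)} = -234 - \frac{1}{2} \left(- \frac{1}{3}\right) = -234 - - \frac{1}{6} = -234 + \frac{1}{6} = - \frac{1403}{6} \approx -233.83$)
$\frac{10 + 14 \cdot 1}{L} = \frac{10 + 14 \cdot 1}{- \frac{1403}{6}} = \left(10 + 14\right) \left(- \frac{6}{1403}\right) = 24 \left(- \frac{6}{1403}\right) = - \frac{144}{1403}$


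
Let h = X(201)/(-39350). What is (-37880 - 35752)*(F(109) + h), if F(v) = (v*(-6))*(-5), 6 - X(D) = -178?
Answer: -4737273617856/19675 ≈ -2.4078e+8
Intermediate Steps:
X(D) = 184 (X(D) = 6 - 1*(-178) = 6 + 178 = 184)
h = -92/19675 (h = 184/(-39350) = 184*(-1/39350) = -92/19675 ≈ -0.0046760)
F(v) = 30*v (F(v) = -6*v*(-5) = 30*v)
(-37880 - 35752)*(F(109) + h) = (-37880 - 35752)*(30*109 - 92/19675) = -73632*(3270 - 92/19675) = -73632*64337158/19675 = -4737273617856/19675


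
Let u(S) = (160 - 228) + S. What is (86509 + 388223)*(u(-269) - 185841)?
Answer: -88384654296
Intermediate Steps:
u(S) = -68 + S
(86509 + 388223)*(u(-269) - 185841) = (86509 + 388223)*((-68 - 269) - 185841) = 474732*(-337 - 185841) = 474732*(-186178) = -88384654296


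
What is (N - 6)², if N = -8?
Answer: 196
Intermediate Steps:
(N - 6)² = (-8 - 6)² = (-14)² = 196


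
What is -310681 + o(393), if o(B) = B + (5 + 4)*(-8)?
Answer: -310360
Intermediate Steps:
o(B) = -72 + B (o(B) = B + 9*(-8) = B - 72 = -72 + B)
-310681 + o(393) = -310681 + (-72 + 393) = -310681 + 321 = -310360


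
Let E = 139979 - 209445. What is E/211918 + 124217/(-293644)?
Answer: -23361046155/31114224596 ≈ -0.75082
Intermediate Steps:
E = -69466
E/211918 + 124217/(-293644) = -69466/211918 + 124217/(-293644) = -69466*1/211918 + 124217*(-1/293644) = -34733/105959 - 124217/293644 = -23361046155/31114224596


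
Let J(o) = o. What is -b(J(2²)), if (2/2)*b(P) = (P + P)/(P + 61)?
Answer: -8/65 ≈ -0.12308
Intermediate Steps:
b(P) = 2*P/(61 + P) (b(P) = (P + P)/(P + 61) = (2*P)/(61 + P) = 2*P/(61 + P))
-b(J(2²)) = -2*2²/(61 + 2²) = -2*4/(61 + 4) = -2*4/65 = -1*8/65 = -8/65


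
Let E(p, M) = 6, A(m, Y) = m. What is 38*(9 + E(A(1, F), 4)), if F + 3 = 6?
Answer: 570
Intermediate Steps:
F = 3 (F = -3 + 6 = 3)
38*(9 + E(A(1, F), 4)) = 38*(9 + 6) = 38*15 = 570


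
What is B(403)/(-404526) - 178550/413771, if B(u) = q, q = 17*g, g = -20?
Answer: -36043717580/83690563773 ≈ -0.43068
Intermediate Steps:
q = -340 (q = 17*(-20) = -340)
B(u) = -340
B(403)/(-404526) - 178550/413771 = -340/(-404526) - 178550/413771 = -340*(-1/404526) - 178550*1/413771 = 170/202263 - 178550/413771 = -36043717580/83690563773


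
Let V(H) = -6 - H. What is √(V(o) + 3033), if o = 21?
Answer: 3*√334 ≈ 54.827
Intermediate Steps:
√(V(o) + 3033) = √((-6 - 1*21) + 3033) = √((-6 - 21) + 3033) = √(-27 + 3033) = √3006 = 3*√334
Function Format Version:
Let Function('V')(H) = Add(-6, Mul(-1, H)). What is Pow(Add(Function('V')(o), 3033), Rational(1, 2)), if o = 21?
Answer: Mul(3, Pow(334, Rational(1, 2))) ≈ 54.827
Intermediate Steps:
Pow(Add(Function('V')(o), 3033), Rational(1, 2)) = Pow(Add(Add(-6, Mul(-1, 21)), 3033), Rational(1, 2)) = Pow(Add(Add(-6, -21), 3033), Rational(1, 2)) = Pow(Add(-27, 3033), Rational(1, 2)) = Pow(3006, Rational(1, 2)) = Mul(3, Pow(334, Rational(1, 2)))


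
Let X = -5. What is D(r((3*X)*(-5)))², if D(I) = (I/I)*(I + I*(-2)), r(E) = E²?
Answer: 31640625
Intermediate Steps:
D(I) = -I (D(I) = 1*(I - 2*I) = 1*(-I) = -I)
D(r((3*X)*(-5)))² = (-((3*(-5))*(-5))²)² = (-(-15*(-5))²)² = (-1*75²)² = (-1*5625)² = (-5625)² = 31640625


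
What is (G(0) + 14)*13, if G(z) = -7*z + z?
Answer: 182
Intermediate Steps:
G(z) = -6*z
(G(0) + 14)*13 = (-6*0 + 14)*13 = (0 + 14)*13 = 14*13 = 182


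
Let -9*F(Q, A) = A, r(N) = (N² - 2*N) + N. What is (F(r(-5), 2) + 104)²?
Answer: 872356/81 ≈ 10770.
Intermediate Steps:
r(N) = N² - N
F(Q, A) = -A/9
(F(r(-5), 2) + 104)² = (-⅑*2 + 104)² = (-2/9 + 104)² = (934/9)² = 872356/81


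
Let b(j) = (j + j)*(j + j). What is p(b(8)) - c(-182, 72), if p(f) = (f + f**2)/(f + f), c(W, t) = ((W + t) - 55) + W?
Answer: 951/2 ≈ 475.50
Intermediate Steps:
b(j) = 4*j**2 (b(j) = (2*j)*(2*j) = 4*j**2)
c(W, t) = -55 + t + 2*W (c(W, t) = (-55 + W + t) + W = -55 + t + 2*W)
p(f) = (f + f**2)/(2*f) (p(f) = (f + f**2)/((2*f)) = (f + f**2)*(1/(2*f)) = (f + f**2)/(2*f))
p(b(8)) - c(-182, 72) = (1/2 + (4*8**2)/2) - (-55 + 72 + 2*(-182)) = (1/2 + (4*64)/2) - (-55 + 72 - 364) = (1/2 + (1/2)*256) - 1*(-347) = (1/2 + 128) + 347 = 257/2 + 347 = 951/2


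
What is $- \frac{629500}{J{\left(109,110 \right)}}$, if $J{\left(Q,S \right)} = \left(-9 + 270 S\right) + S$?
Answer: $- \frac{629500}{29801} \approx -21.123$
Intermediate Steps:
$J{\left(Q,S \right)} = -9 + 271 S$
$- \frac{629500}{J{\left(109,110 \right)}} = - \frac{629500}{-9 + 271 \cdot 110} = - \frac{629500}{-9 + 29810} = - \frac{629500}{29801}$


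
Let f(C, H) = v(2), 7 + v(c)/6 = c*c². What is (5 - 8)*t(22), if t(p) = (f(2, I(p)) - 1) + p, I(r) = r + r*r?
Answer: -81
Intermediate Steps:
I(r) = r + r²
v(c) = -42 + 6*c³ (v(c) = -42 + 6*(c*c²) = -42 + 6*c³)
f(C, H) = 6 (f(C, H) = -42 + 6*2³ = -42 + 6*8 = -42 + 48 = 6)
t(p) = 5 + p (t(p) = (6 - 1) + p = 5 + p)
(5 - 8)*t(22) = (5 - 8)*(5 + 22) = -3*27 = -81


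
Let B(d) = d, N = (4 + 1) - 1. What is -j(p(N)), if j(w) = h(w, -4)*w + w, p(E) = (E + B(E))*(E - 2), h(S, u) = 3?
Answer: -64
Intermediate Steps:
N = 4 (N = 5 - 1 = 4)
p(E) = 2*E*(-2 + E) (p(E) = (E + E)*(E - 2) = (2*E)*(-2 + E) = 2*E*(-2 + E))
j(w) = 4*w (j(w) = 3*w + w = 4*w)
-j(p(N)) = -4*2*4*(-2 + 4) = -4*2*4*2 = -4*16 = -1*64 = -64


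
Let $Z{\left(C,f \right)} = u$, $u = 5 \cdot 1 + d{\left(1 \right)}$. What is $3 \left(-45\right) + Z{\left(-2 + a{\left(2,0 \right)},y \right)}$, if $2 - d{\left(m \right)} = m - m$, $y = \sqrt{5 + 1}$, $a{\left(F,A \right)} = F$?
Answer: $-128$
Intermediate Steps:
$y = \sqrt{6} \approx 2.4495$
$d{\left(m \right)} = 2$ ($d{\left(m \right)} = 2 - \left(m - m\right) = 2 - 0 = 2 + 0 = 2$)
$u = 7$ ($u = 5 \cdot 1 + 2 = 5 + 2 = 7$)
$Z{\left(C,f \right)} = 7$
$3 \left(-45\right) + Z{\left(-2 + a{\left(2,0 \right)},y \right)} = 3 \left(-45\right) + 7 = -135 + 7 = -128$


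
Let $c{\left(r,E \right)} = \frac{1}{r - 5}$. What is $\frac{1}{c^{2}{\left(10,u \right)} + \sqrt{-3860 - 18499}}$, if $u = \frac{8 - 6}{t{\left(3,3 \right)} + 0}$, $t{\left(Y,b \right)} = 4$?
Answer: $\frac{25}{13974376} - \frac{625 i \sqrt{22359}}{13974376} \approx 1.789 \cdot 10^{-6} - 0.0066877 i$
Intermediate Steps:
$u = \frac{1}{2}$ ($u = \frac{8 - 6}{4 + 0} = \frac{8 - 6}{4} = 2 \cdot \frac{1}{4} = \frac{1}{2} \approx 0.5$)
$c{\left(r,E \right)} = \frac{1}{-5 + r}$
$\frac{1}{c^{2}{\left(10,u \right)} + \sqrt{-3860 - 18499}} = \frac{1}{\left(\frac{1}{-5 + 10}\right)^{2} + \sqrt{-3860 - 18499}} = \frac{1}{\left(\frac{1}{5}\right)^{2} + \sqrt{-22359}} = \frac{1}{\left(\frac{1}{5}\right)^{2} + i \sqrt{22359}} = \frac{1}{\frac{1}{25} + i \sqrt{22359}}$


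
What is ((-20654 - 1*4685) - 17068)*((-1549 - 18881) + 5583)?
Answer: 629616729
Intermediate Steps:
((-20654 - 1*4685) - 17068)*((-1549 - 18881) + 5583) = ((-20654 - 4685) - 17068)*(-20430 + 5583) = (-25339 - 17068)*(-14847) = -42407*(-14847) = 629616729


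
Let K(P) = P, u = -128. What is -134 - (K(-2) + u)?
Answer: -4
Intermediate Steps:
-134 - (K(-2) + u) = -134 - (-2 - 128) = -134 - 1*(-130) = -134 + 130 = -4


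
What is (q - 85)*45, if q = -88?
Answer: -7785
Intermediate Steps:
(q - 85)*45 = (-88 - 85)*45 = -173*45 = -7785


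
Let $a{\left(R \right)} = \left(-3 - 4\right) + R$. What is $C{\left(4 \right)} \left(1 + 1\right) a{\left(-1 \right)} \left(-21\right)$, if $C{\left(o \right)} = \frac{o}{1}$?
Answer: $1344$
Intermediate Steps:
$C{\left(o \right)} = o$ ($C{\left(o \right)} = o 1 = o$)
$a{\left(R \right)} = -7 + R$
$C{\left(4 \right)} \left(1 + 1\right) a{\left(-1 \right)} \left(-21\right) = 4 \left(1 + 1\right) \left(-7 - 1\right) \left(-21\right) = 4 \cdot 2 \left(-8\right) \left(-21\right) = 4 \left(-16\right) \left(-21\right) = \left(-64\right) \left(-21\right) = 1344$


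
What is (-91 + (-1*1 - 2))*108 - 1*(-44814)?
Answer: 34662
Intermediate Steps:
(-91 + (-1*1 - 2))*108 - 1*(-44814) = (-91 + (-1 - 2))*108 + 44814 = (-91 - 3)*108 + 44814 = -94*108 + 44814 = -10152 + 44814 = 34662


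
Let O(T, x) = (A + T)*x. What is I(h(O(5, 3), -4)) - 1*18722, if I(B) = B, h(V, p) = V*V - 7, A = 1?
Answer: -18405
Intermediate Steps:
O(T, x) = x*(1 + T) (O(T, x) = (1 + T)*x = x*(1 + T))
h(V, p) = -7 + V² (h(V, p) = V² - 7 = -7 + V²)
I(h(O(5, 3), -4)) - 1*18722 = (-7 + (3*(1 + 5))²) - 1*18722 = (-7 + (3*6)²) - 18722 = (-7 + 18²) - 18722 = (-7 + 324) - 18722 = 317 - 18722 = -18405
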